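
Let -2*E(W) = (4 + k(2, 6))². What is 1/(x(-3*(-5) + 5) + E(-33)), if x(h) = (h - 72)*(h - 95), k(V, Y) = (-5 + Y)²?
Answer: 2/7775 ≈ 0.00025723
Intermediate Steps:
x(h) = (-95 + h)*(-72 + h) (x(h) = (-72 + h)*(-95 + h) = (-95 + h)*(-72 + h))
E(W) = -25/2 (E(W) = -(4 + (-5 + 6)²)²/2 = -(4 + 1²)²/2 = -(4 + 1)²/2 = -½*5² = -½*25 = -25/2)
1/(x(-3*(-5) + 5) + E(-33)) = 1/((6840 + (-3*(-5) + 5)² - 167*(-3*(-5) + 5)) - 25/2) = 1/((6840 + (15 + 5)² - 167*(15 + 5)) - 25/2) = 1/((6840 + 20² - 167*20) - 25/2) = 1/((6840 + 400 - 3340) - 25/2) = 1/(3900 - 25/2) = 1/(7775/2) = 2/7775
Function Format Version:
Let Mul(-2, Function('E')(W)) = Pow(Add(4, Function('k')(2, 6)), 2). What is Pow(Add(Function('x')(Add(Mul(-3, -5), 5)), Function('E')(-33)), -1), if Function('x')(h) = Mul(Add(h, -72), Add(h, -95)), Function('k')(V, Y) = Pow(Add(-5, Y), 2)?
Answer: Rational(2, 7775) ≈ 0.00025723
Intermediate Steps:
Function('x')(h) = Mul(Add(-95, h), Add(-72, h)) (Function('x')(h) = Mul(Add(-72, h), Add(-95, h)) = Mul(Add(-95, h), Add(-72, h)))
Function('E')(W) = Rational(-25, 2) (Function('E')(W) = Mul(Rational(-1, 2), Pow(Add(4, Pow(Add(-5, 6), 2)), 2)) = Mul(Rational(-1, 2), Pow(Add(4, Pow(1, 2)), 2)) = Mul(Rational(-1, 2), Pow(Add(4, 1), 2)) = Mul(Rational(-1, 2), Pow(5, 2)) = Mul(Rational(-1, 2), 25) = Rational(-25, 2))
Pow(Add(Function('x')(Add(Mul(-3, -5), 5)), Function('E')(-33)), -1) = Pow(Add(Add(6840, Pow(Add(Mul(-3, -5), 5), 2), Mul(-167, Add(Mul(-3, -5), 5))), Rational(-25, 2)), -1) = Pow(Add(Add(6840, Pow(Add(15, 5), 2), Mul(-167, Add(15, 5))), Rational(-25, 2)), -1) = Pow(Add(Add(6840, Pow(20, 2), Mul(-167, 20)), Rational(-25, 2)), -1) = Pow(Add(Add(6840, 400, -3340), Rational(-25, 2)), -1) = Pow(Add(3900, Rational(-25, 2)), -1) = Pow(Rational(7775, 2), -1) = Rational(2, 7775)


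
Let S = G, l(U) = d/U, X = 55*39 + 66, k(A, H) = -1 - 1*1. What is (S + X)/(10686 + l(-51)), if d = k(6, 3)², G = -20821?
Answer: -474555/272491 ≈ -1.7415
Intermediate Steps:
k(A, H) = -2 (k(A, H) = -1 - 1 = -2)
d = 4 (d = (-2)² = 4)
X = 2211 (X = 2145 + 66 = 2211)
l(U) = 4/U
S = -20821
(S + X)/(10686 + l(-51)) = (-20821 + 2211)/(10686 + 4/(-51)) = -18610/(10686 + 4*(-1/51)) = -18610/(10686 - 4/51) = -18610/544982/51 = -18610*51/544982 = -474555/272491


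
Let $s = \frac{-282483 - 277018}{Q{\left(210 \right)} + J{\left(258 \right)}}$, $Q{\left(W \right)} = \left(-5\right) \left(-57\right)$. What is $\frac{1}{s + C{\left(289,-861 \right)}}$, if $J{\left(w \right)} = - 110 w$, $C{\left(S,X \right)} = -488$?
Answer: $- \frac{28095}{13150859} \approx -0.0021364$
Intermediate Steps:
$Q{\left(W \right)} = 285$
$s = \frac{559501}{28095}$ ($s = \frac{-282483 - 277018}{285 - 28380} = - \frac{559501}{285 - 28380} = - \frac{559501}{-28095} = \left(-559501\right) \left(- \frac{1}{28095}\right) = \frac{559501}{28095} \approx 19.915$)
$\frac{1}{s + C{\left(289,-861 \right)}} = \frac{1}{\frac{559501}{28095} - 488} = \frac{1}{- \frac{13150859}{28095}} = - \frac{28095}{13150859}$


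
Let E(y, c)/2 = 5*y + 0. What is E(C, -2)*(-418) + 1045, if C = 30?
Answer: -124355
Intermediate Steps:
E(y, c) = 10*y (E(y, c) = 2*(5*y + 0) = 2*(5*y) = 10*y)
E(C, -2)*(-418) + 1045 = (10*30)*(-418) + 1045 = 300*(-418) + 1045 = -125400 + 1045 = -124355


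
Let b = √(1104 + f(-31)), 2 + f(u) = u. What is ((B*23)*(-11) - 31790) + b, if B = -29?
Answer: -24453 + 3*√119 ≈ -24420.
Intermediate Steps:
f(u) = -2 + u
b = 3*√119 (b = √(1104 + (-2 - 31)) = √(1104 - 33) = √1071 = 3*√119 ≈ 32.726)
((B*23)*(-11) - 31790) + b = (-29*23*(-11) - 31790) + 3*√119 = (-667*(-11) - 31790) + 3*√119 = (7337 - 31790) + 3*√119 = -24453 + 3*√119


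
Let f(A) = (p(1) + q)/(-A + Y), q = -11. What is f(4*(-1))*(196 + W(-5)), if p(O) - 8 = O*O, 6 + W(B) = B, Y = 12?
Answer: -185/8 ≈ -23.125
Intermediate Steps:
W(B) = -6 + B
p(O) = 8 + O² (p(O) = 8 + O*O = 8 + O²)
f(A) = -2/(12 - A) (f(A) = ((8 + 1²) - 11)/(-A + 12) = ((8 + 1) - 11)/(12 - A) = (9 - 11)/(12 - A) = -2/(12 - A))
f(4*(-1))*(196 + W(-5)) = (2/(-12 + 4*(-1)))*(196 + (-6 - 5)) = (2/(-12 - 4))*(196 - 11) = (2/(-16))*185 = (2*(-1/16))*185 = -⅛*185 = -185/8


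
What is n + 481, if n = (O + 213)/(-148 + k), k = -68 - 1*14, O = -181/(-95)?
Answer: 5244717/10925 ≈ 480.07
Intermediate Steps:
O = 181/95 (O = -181*(-1/95) = 181/95 ≈ 1.9053)
k = -82 (k = -68 - 14 = -82)
n = -10208/10925 (n = (181/95 + 213)/(-148 - 82) = (20416/95)/(-230) = (20416/95)*(-1/230) = -10208/10925 ≈ -0.93437)
n + 481 = -10208/10925 + 481 = 5244717/10925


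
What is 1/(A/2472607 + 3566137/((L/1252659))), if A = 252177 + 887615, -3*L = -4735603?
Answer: 11709285127021/33136551243349825919 ≈ 3.5336e-7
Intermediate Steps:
L = 4735603/3 (L = -1/3*(-4735603) = 4735603/3 ≈ 1.5785e+6)
A = 1139792
1/(A/2472607 + 3566137/((L/1252659))) = 1/(1139792/2472607 + 3566137/(((4735603/3)/1252659))) = 1/(1139792*(1/2472607) + 3566137/(((4735603/3)*(1/1252659)))) = 1/(1139792/2472607 + 3566137/(4735603/3757977)) = 1/(1139792/2472607 + 3566137*(3757977/4735603)) = 1/(1139792/2472607 + 13401460824849/4735603) = 1/(33136551243349825919/11709285127021) = 11709285127021/33136551243349825919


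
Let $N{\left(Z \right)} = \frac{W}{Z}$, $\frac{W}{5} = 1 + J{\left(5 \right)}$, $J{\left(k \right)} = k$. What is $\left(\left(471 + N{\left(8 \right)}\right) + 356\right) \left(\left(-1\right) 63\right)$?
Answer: $- \frac{209349}{4} \approx -52337.0$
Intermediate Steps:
$W = 30$ ($W = 5 \left(1 + 5\right) = 5 \cdot 6 = 30$)
$N{\left(Z \right)} = \frac{30}{Z}$
$\left(\left(471 + N{\left(8 \right)}\right) + 356\right) \left(\left(-1\right) 63\right) = \left(\left(471 + \frac{30}{8}\right) + 356\right) \left(\left(-1\right) 63\right) = \left(\left(471 + 30 \cdot \frac{1}{8}\right) + 356\right) \left(-63\right) = \left(\left(471 + \frac{15}{4}\right) + 356\right) \left(-63\right) = \left(\frac{1899}{4} + 356\right) \left(-63\right) = \frac{3323}{4} \left(-63\right) = - \frac{209349}{4}$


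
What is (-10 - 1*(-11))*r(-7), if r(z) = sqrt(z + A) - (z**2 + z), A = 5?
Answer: -42 + I*sqrt(2) ≈ -42.0 + 1.4142*I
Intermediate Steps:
r(z) = sqrt(5 + z) - z - z**2 (r(z) = sqrt(z + 5) - (z**2 + z) = sqrt(5 + z) - (z + z**2) = sqrt(5 + z) + (-z - z**2) = sqrt(5 + z) - z - z**2)
(-10 - 1*(-11))*r(-7) = (-10 - 1*(-11))*(sqrt(5 - 7) - 1*(-7) - 1*(-7)**2) = (-10 + 11)*(sqrt(-2) + 7 - 1*49) = 1*(I*sqrt(2) + 7 - 49) = 1*(-42 + I*sqrt(2)) = -42 + I*sqrt(2)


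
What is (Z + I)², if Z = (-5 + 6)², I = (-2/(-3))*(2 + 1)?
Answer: 9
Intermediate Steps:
I = 2 (I = -2*(-⅓)*3 = (⅔)*3 = 2)
Z = 1 (Z = 1² = 1)
(Z + I)² = (1 + 2)² = 3² = 9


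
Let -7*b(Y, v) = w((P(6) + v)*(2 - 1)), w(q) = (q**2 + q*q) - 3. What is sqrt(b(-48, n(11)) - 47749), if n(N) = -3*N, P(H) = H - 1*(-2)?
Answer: I*sqrt(2348430)/7 ≈ 218.92*I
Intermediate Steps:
P(H) = 2 + H (P(H) = H + 2 = 2 + H)
w(q) = -3 + 2*q**2 (w(q) = (q**2 + q**2) - 3 = 2*q**2 - 3 = -3 + 2*q**2)
b(Y, v) = 3/7 - 2*(8 + v)**2/7 (b(Y, v) = -(-3 + 2*(((2 + 6) + v)*(2 - 1))**2)/7 = -(-3 + 2*((8 + v)*1)**2)/7 = -(-3 + 2*(8 + v)**2)/7 = 3/7 - 2*(8 + v)**2/7)
sqrt(b(-48, n(11)) - 47749) = sqrt((3/7 - 2*(8 - 3*11)**2/7) - 47749) = sqrt((3/7 - 2*(8 - 33)**2/7) - 47749) = sqrt((3/7 - 2/7*(-25)**2) - 47749) = sqrt((3/7 - 2/7*625) - 47749) = sqrt((3/7 - 1250/7) - 47749) = sqrt(-1247/7 - 47749) = sqrt(-335490/7) = I*sqrt(2348430)/7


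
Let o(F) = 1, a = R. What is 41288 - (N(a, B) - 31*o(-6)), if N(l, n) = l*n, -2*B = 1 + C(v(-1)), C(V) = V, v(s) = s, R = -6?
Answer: 41319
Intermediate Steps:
a = -6
B = 0 (B = -(1 - 1)/2 = -1/2*0 = 0)
41288 - (N(a, B) - 31*o(-6)) = 41288 - (-6*0 - 31*1) = 41288 - (0 - 31) = 41288 - 1*(-31) = 41288 + 31 = 41319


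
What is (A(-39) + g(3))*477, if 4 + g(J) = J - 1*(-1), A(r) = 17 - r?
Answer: 26712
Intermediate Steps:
g(J) = -3 + J (g(J) = -4 + (J - 1*(-1)) = -4 + (J + 1) = -4 + (1 + J) = -3 + J)
(A(-39) + g(3))*477 = ((17 - 1*(-39)) + (-3 + 3))*477 = ((17 + 39) + 0)*477 = (56 + 0)*477 = 56*477 = 26712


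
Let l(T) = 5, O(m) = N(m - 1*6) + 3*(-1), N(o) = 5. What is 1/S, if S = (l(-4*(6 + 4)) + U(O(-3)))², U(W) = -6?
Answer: 1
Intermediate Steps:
O(m) = 2 (O(m) = 5 + 3*(-1) = 5 - 3 = 2)
S = 1 (S = (5 - 6)² = (-1)² = 1)
1/S = 1/1 = 1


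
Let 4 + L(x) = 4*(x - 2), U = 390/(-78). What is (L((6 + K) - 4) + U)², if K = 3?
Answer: 9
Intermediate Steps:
U = -5 (U = 390*(-1/78) = -5)
L(x) = -12 + 4*x (L(x) = -4 + 4*(x - 2) = -4 + 4*(-2 + x) = -4 + (-8 + 4*x) = -12 + 4*x)
(L((6 + K) - 4) + U)² = ((-12 + 4*((6 + 3) - 4)) - 5)² = ((-12 + 4*(9 - 4)) - 5)² = ((-12 + 4*5) - 5)² = ((-12 + 20) - 5)² = (8 - 5)² = 3² = 9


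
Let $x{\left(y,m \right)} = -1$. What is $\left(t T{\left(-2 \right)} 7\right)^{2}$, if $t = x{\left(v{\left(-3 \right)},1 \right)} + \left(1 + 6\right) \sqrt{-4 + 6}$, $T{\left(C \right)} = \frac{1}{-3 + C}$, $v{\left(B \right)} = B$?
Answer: $\frac{4851}{25} - \frac{686 \sqrt{2}}{25} \approx 155.23$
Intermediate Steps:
$t = -1 + 7 \sqrt{2}$ ($t = -1 + \left(1 + 6\right) \sqrt{-4 + 6} = -1 + 7 \sqrt{2} \approx 8.8995$)
$\left(t T{\left(-2 \right)} 7\right)^{2} = \left(\frac{-1 + 7 \sqrt{2}}{-3 - 2} \cdot 7\right)^{2} = \left(\frac{-1 + 7 \sqrt{2}}{-5} \cdot 7\right)^{2} = \left(\left(-1 + 7 \sqrt{2}\right) \left(- \frac{1}{5}\right) 7\right)^{2} = \left(\left(\frac{1}{5} - \frac{7 \sqrt{2}}{5}\right) 7\right)^{2} = \left(\frac{7}{5} - \frac{49 \sqrt{2}}{5}\right)^{2}$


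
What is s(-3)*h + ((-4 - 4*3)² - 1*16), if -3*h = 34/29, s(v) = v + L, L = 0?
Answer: 6994/29 ≈ 241.17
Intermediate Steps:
s(v) = v (s(v) = v + 0 = v)
h = -34/87 (h = -34/(3*29) = -⅓*34/29 = -34/87 ≈ -0.39080)
s(-3)*h + ((-4 - 4*3)² - 1*16) = -3*(-34/87) + ((-4 - 4*3)² - 1*16) = 34/29 + ((-4 - 12)² - 16) = 34/29 + ((-16)² - 16) = 34/29 + (256 - 16) = 34/29 + 240 = 6994/29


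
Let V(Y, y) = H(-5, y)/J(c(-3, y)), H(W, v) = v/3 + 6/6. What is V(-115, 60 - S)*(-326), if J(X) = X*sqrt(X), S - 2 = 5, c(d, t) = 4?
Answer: -2282/3 ≈ -760.67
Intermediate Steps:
H(W, v) = 1 + v/3 (H(W, v) = v*(1/3) + 6*(1/6) = v/3 + 1 = 1 + v/3)
S = 7 (S = 2 + 5 = 7)
J(X) = X**(3/2)
V(Y, y) = 1/8 + y/24 (V(Y, y) = (1 + y/3)/(4**(3/2)) = (1 + y/3)/8 = (1 + y/3)*(1/8) = 1/8 + y/24)
V(-115, 60 - S)*(-326) = (1/8 + (60 - 1*7)/24)*(-326) = (1/8 + (60 - 7)/24)*(-326) = (1/8 + (1/24)*53)*(-326) = (1/8 + 53/24)*(-326) = (7/3)*(-326) = -2282/3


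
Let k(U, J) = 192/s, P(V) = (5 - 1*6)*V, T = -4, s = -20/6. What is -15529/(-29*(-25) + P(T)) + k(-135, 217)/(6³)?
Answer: -78617/3645 ≈ -21.568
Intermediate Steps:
s = -10/3 (s = -20*⅙ = -10/3 ≈ -3.3333)
P(V) = -V (P(V) = (5 - 6)*V = -V)
k(U, J) = -288/5 (k(U, J) = 192/(-10/3) = 192*(-3/10) = -288/5)
-15529/(-29*(-25) + P(T)) + k(-135, 217)/(6³) = -15529/(-29*(-25) - 1*(-4)) - 288/(5*(6³)) = -15529/(725 + 4) - 288/5/216 = -15529/729 - 288/5*1/216 = -15529*1/729 - 4/15 = -15529/729 - 4/15 = -78617/3645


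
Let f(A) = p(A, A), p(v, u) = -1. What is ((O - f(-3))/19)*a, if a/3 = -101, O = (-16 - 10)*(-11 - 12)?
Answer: -181497/19 ≈ -9552.5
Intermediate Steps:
f(A) = -1
O = 598 (O = -26*(-23) = 598)
a = -303 (a = 3*(-101) = -303)
((O - f(-3))/19)*a = ((598 - 1*(-1))/19)*(-303) = ((598 + 1)*(1/19))*(-303) = (599*(1/19))*(-303) = (599/19)*(-303) = -181497/19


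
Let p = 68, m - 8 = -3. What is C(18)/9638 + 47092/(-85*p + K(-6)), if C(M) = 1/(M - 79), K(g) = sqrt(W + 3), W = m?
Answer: -20003308570509/2455174375982 - 11773*sqrt(2)/4176049 ≈ -8.1514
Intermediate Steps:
m = 5 (m = 8 - 3 = 5)
W = 5
K(g) = 2*sqrt(2) (K(g) = sqrt(5 + 3) = sqrt(8) = 2*sqrt(2))
C(M) = 1/(-79 + M)
C(18)/9638 + 47092/(-85*p + K(-6)) = 1/((-79 + 18)*9638) + 47092/(-85*68 + 2*sqrt(2)) = (1/9638)/(-61) + 47092/(-5780 + 2*sqrt(2)) = -1/61*1/9638 + 47092/(-5780 + 2*sqrt(2)) = -1/587918 + 47092/(-5780 + 2*sqrt(2))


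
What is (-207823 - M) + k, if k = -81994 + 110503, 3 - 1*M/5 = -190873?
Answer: -1133694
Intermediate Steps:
M = 954380 (M = 15 - 5*(-190873) = 15 + 954365 = 954380)
k = 28509
(-207823 - M) + k = (-207823 - 1*954380) + 28509 = (-207823 - 954380) + 28509 = -1162203 + 28509 = -1133694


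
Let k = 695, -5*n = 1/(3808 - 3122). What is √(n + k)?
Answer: √166869430/490 ≈ 26.363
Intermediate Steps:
n = -1/3430 (n = -1/(5*(3808 - 3122)) = -⅕/686 = -⅕*1/686 = -1/3430 ≈ -0.00029154)
√(n + k) = √(-1/3430 + 695) = √(2383849/3430) = √166869430/490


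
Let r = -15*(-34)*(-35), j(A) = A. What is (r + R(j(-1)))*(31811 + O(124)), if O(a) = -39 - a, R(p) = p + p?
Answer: -564980096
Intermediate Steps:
R(p) = 2*p
r = -17850 (r = 510*(-35) = -17850)
(r + R(j(-1)))*(31811 + O(124)) = (-17850 + 2*(-1))*(31811 + (-39 - 1*124)) = (-17850 - 2)*(31811 + (-39 - 124)) = -17852*(31811 - 163) = -17852*31648 = -564980096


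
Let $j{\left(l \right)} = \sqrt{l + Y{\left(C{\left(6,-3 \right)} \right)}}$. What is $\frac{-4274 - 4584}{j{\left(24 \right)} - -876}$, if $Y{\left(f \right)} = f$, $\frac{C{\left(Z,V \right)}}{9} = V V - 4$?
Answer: $- \frac{2586536}{255769} + \frac{8858 \sqrt{69}}{767307} \approx -10.017$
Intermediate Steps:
$C{\left(Z,V \right)} = -36 + 9 V^{2}$ ($C{\left(Z,V \right)} = 9 \left(V V - 4\right) = 9 \left(V^{2} - 4\right) = 9 \left(-4 + V^{2}\right) = -36 + 9 V^{2}$)
$j{\left(l \right)} = \sqrt{45 + l}$ ($j{\left(l \right)} = \sqrt{l - \left(36 - 9 \left(-3\right)^{2}\right)} = \sqrt{l + \left(-36 + 9 \cdot 9\right)} = \sqrt{l + \left(-36 + 81\right)} = \sqrt{l + 45} = \sqrt{45 + l}$)
$\frac{-4274 - 4584}{j{\left(24 \right)} - -876} = \frac{-4274 - 4584}{\sqrt{45 + 24} - -876} = - \frac{8858}{\sqrt{69} + 876} = - \frac{8858}{876 + \sqrt{69}}$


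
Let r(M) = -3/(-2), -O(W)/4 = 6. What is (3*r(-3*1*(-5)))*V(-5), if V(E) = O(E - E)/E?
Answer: 108/5 ≈ 21.600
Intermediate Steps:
O(W) = -24 (O(W) = -4*6 = -24)
r(M) = 3/2 (r(M) = -3*(-½) = 3/2)
V(E) = -24/E
(3*r(-3*1*(-5)))*V(-5) = (3*(3/2))*(-24/(-5)) = 9*(-24*(-⅕))/2 = (9/2)*(24/5) = 108/5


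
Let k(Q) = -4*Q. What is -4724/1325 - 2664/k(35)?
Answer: 143422/9275 ≈ 15.463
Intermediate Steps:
-4724/1325 - 2664/k(35) = -4724/1325 - 2664/((-4*35)) = -4724*1/1325 - 2664/(-140) = -4724/1325 - 2664*(-1/140) = -4724/1325 + 666/35 = 143422/9275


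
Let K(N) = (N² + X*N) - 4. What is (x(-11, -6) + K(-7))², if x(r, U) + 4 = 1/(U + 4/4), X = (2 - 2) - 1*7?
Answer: 201601/25 ≈ 8064.0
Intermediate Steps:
X = -7 (X = 0 - 7 = -7)
x(r, U) = -4 + 1/(1 + U) (x(r, U) = -4 + 1/(U + 4/4) = -4 + 1/(U + 4*(¼)) = -4 + 1/(U + 1) = -4 + 1/(1 + U))
K(N) = -4 + N² - 7*N (K(N) = (N² - 7*N) - 4 = -4 + N² - 7*N)
(x(-11, -6) + K(-7))² = ((-3 - 4*(-6))/(1 - 6) + (-4 + (-7)² - 7*(-7)))² = ((-3 + 24)/(-5) + (-4 + 49 + 49))² = (-⅕*21 + 94)² = (-21/5 + 94)² = (449/5)² = 201601/25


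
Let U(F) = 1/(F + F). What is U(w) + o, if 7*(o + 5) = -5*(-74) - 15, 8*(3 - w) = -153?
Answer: 56668/1239 ≈ 45.737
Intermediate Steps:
w = 177/8 (w = 3 - 1/8*(-153) = 3 + 153/8 = 177/8 ≈ 22.125)
U(F) = 1/(2*F)
o = 320/7 (o = -5 + (-5*(-74) - 15)/7 = -5 + (370 - 15)/7 = -5 + (1/7)*355 = -5 + 355/7 = 320/7 ≈ 45.714)
U(w) + o = 1/(2*(177/8)) + 320/7 = (1/2)*(8/177) + 320/7 = 4/177 + 320/7 = 56668/1239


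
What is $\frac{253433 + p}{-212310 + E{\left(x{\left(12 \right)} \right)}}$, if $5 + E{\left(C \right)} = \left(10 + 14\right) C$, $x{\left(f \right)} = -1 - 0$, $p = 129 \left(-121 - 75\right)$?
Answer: $- \frac{228149}{212339} \approx -1.0745$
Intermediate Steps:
$p = -25284$ ($p = 129 \left(-196\right) = -25284$)
$x{\left(f \right)} = -1$ ($x{\left(f \right)} = -1 + 0 = -1$)
$E{\left(C \right)} = -5 + 24 C$ ($E{\left(C \right)} = -5 + \left(10 + 14\right) C = -5 + 24 C$)
$\frac{253433 + p}{-212310 + E{\left(x{\left(12 \right)} \right)}} = \frac{253433 - 25284}{-212310 + \left(-5 + 24 \left(-1\right)\right)} = \frac{228149}{-212310 - 29} = \frac{228149}{-212339} = 228149 \left(- \frac{1}{212339}\right) = - \frac{228149}{212339}$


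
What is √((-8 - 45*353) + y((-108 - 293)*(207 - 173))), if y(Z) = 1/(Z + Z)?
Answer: 5*I*√118171420221/13634 ≈ 126.07*I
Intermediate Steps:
y(Z) = 1/(2*Z)
√((-8 - 45*353) + y((-108 - 293)*(207 - 173))) = √((-8 - 45*353) + 1/(2*(((-108 - 293)*(207 - 173))))) = √((-8 - 15885) + 1/(2*((-401*34)))) = √(-15893 + (½)/(-13634)) = √(-15893 + (½)*(-1/13634)) = √(-15893 - 1/27268) = √(-433370325/27268) = 5*I*√118171420221/13634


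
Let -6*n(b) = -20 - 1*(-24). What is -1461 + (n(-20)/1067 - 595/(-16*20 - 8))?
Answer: -1532040869/1049928 ≈ -1459.2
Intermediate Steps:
n(b) = -⅔ (n(b) = -(-20 - 1*(-24))/6 = -(-20 + 24)/6 = -⅙*4 = -⅔)
-1461 + (n(-20)/1067 - 595/(-16*20 - 8)) = -1461 + (-⅔/1067 - 595/(-16*20 - 8)) = -1461 + (-⅔*1/1067 - 595/(-320 - 8)) = -1461 + (-2/3201 - 595/(-328)) = -1461 + (-2/3201 - 595*(-1/328)) = -1461 + (-2/3201 + 595/328) = -1461 + 1903939/1049928 = -1532040869/1049928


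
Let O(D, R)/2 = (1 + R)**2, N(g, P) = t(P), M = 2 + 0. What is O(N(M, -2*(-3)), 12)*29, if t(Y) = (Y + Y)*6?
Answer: 9802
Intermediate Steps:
t(Y) = 12*Y (t(Y) = (2*Y)*6 = 12*Y)
M = 2
N(g, P) = 12*P
O(D, R) = 2*(1 + R)**2
O(N(M, -2*(-3)), 12)*29 = (2*(1 + 12)**2)*29 = (2*13**2)*29 = (2*169)*29 = 338*29 = 9802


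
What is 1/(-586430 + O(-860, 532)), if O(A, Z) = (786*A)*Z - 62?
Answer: -1/360197212 ≈ -2.7763e-9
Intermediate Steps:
O(A, Z) = -62 + 786*A*Z (O(A, Z) = 786*A*Z - 62 = -62 + 786*A*Z)
1/(-586430 + O(-860, 532)) = 1/(-586430 + (-62 + 786*(-860)*532)) = 1/(-586430 + (-62 - 359610720)) = 1/(-586430 - 359610782) = 1/(-360197212) = -1/360197212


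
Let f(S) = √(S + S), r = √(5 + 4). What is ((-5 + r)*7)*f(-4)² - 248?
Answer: -136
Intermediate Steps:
r = 3 (r = √9 = 3)
f(S) = √2*√S (f(S) = √(2*S) = √2*√S)
((-5 + r)*7)*f(-4)² - 248 = ((-5 + 3)*7)*(√2*√(-4))² - 248 = (-2*7)*(√2*(2*I))² - 248 = -14*(2*I*√2)² - 248 = -14*(-8) - 248 = 112 - 248 = -136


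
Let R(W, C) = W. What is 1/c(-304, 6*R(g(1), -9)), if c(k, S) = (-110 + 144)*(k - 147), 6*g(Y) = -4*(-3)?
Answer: -1/15334 ≈ -6.5215e-5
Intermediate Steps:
g(Y) = 2 (g(Y) = (-4*(-3))/6 = (1/6)*12 = 2)
c(k, S) = -4998 + 34*k (c(k, S) = 34*(-147 + k) = -4998 + 34*k)
1/c(-304, 6*R(g(1), -9)) = 1/(-4998 + 34*(-304)) = 1/(-4998 - 10336) = 1/(-15334) = -1/15334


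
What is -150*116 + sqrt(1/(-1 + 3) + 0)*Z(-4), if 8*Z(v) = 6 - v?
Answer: -17400 + 5*sqrt(2)/8 ≈ -17399.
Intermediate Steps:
Z(v) = 3/4 - v/8 (Z(v) = (6 - v)/8 = 3/4 - v/8)
-150*116 + sqrt(1/(-1 + 3) + 0)*Z(-4) = -150*116 + sqrt(1/(-1 + 3) + 0)*(3/4 - 1/8*(-4)) = -17400 + sqrt(1/2 + 0)*(3/4 + 1/2) = -17400 + sqrt(1/2 + 0)*(5/4) = -17400 + sqrt(1/2)*(5/4) = -17400 + (sqrt(2)/2)*(5/4) = -17400 + 5*sqrt(2)/8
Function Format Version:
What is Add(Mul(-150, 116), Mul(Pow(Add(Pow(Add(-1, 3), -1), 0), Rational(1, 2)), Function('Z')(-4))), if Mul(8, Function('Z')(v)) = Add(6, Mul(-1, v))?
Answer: Add(-17400, Mul(Rational(5, 8), Pow(2, Rational(1, 2)))) ≈ -17399.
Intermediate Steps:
Function('Z')(v) = Add(Rational(3, 4), Mul(Rational(-1, 8), v)) (Function('Z')(v) = Mul(Rational(1, 8), Add(6, Mul(-1, v))) = Add(Rational(3, 4), Mul(Rational(-1, 8), v)))
Add(Mul(-150, 116), Mul(Pow(Add(Pow(Add(-1, 3), -1), 0), Rational(1, 2)), Function('Z')(-4))) = Add(Mul(-150, 116), Mul(Pow(Add(Pow(Add(-1, 3), -1), 0), Rational(1, 2)), Add(Rational(3, 4), Mul(Rational(-1, 8), -4)))) = Add(-17400, Mul(Pow(Add(Pow(2, -1), 0), Rational(1, 2)), Add(Rational(3, 4), Rational(1, 2)))) = Add(-17400, Mul(Pow(Add(Rational(1, 2), 0), Rational(1, 2)), Rational(5, 4))) = Add(-17400, Mul(Pow(Rational(1, 2), Rational(1, 2)), Rational(5, 4))) = Add(-17400, Mul(Mul(Rational(1, 2), Pow(2, Rational(1, 2))), Rational(5, 4))) = Add(-17400, Mul(Rational(5, 8), Pow(2, Rational(1, 2))))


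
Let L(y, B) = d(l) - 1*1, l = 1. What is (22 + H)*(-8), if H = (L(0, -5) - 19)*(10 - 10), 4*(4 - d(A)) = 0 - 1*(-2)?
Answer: -176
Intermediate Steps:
d(A) = 7/2 (d(A) = 4 - (0 - 1*(-2))/4 = 4 - (0 + 2)/4 = 4 - ¼*2 = 4 - ½ = 7/2)
L(y, B) = 5/2 (L(y, B) = 7/2 - 1*1 = 7/2 - 1 = 5/2)
H = 0 (H = (5/2 - 19)*(10 - 10) = -33/2*0 = 0)
(22 + H)*(-8) = (22 + 0)*(-8) = 22*(-8) = -176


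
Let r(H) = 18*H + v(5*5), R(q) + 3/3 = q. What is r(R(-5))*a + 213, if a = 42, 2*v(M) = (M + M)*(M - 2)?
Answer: 19827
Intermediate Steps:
R(q) = -1 + q
v(M) = M*(-2 + M) (v(M) = ((M + M)*(M - 2))/2 = ((2*M)*(-2 + M))/2 = (2*M*(-2 + M))/2 = M*(-2 + M))
r(H) = 575 + 18*H (r(H) = 18*H + (5*5)*(-2 + 5*5) = 18*H + 25*(-2 + 25) = 18*H + 25*23 = 18*H + 575 = 575 + 18*H)
r(R(-5))*a + 213 = (575 + 18*(-1 - 5))*42 + 213 = (575 + 18*(-6))*42 + 213 = (575 - 108)*42 + 213 = 467*42 + 213 = 19614 + 213 = 19827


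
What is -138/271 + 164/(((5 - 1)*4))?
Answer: 10559/1084 ≈ 9.7408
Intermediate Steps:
-138/271 + 164/(((5 - 1)*4)) = -138*1/271 + 164/((4*4)) = -138/271 + 164/16 = -138/271 + 164*(1/16) = -138/271 + 41/4 = 10559/1084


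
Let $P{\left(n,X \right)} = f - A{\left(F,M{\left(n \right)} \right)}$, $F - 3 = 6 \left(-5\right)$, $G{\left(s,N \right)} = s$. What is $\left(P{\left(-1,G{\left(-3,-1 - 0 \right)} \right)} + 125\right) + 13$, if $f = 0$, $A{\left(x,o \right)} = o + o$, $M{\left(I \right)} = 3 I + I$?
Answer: $146$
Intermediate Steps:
$M{\left(I \right)} = 4 I$
$F = -27$ ($F = 3 + 6 \left(-5\right) = 3 - 30 = -27$)
$A{\left(x,o \right)} = 2 o$
$P{\left(n,X \right)} = - 8 n$ ($P{\left(n,X \right)} = 0 - 2 \cdot 4 n = 0 - 8 n = - 8 n$)
$\left(P{\left(-1,G{\left(-3,-1 - 0 \right)} \right)} + 125\right) + 13 = \left(\left(-8\right) \left(-1\right) + 125\right) + 13 = \left(8 + 125\right) + 13 = 133 + 13 = 146$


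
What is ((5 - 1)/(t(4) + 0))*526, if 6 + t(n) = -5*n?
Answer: -1052/13 ≈ -80.923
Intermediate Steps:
t(n) = -6 - 5*n
((5 - 1)/(t(4) + 0))*526 = ((5 - 1)/((-6 - 5*4) + 0))*526 = (4/((-6 - 20) + 0))*526 = (4/(-26 + 0))*526 = (4/(-26))*526 = (4*(-1/26))*526 = -2/13*526 = -1052/13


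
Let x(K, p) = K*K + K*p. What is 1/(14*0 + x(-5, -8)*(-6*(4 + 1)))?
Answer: -1/1950 ≈ -0.00051282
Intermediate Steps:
x(K, p) = K² + K*p
1/(14*0 + x(-5, -8)*(-6*(4 + 1))) = 1/(14*0 + (-5*(-5 - 8))*(-6*(4 + 1))) = 1/(0 + (-5*(-13))*(-6*5)) = 1/(0 + 65*(-30)) = 1/(0 - 1950) = 1/(-1950) = -1/1950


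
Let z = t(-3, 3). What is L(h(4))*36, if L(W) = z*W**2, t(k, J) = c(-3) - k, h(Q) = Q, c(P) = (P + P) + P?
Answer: -3456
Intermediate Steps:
c(P) = 3*P (c(P) = 2*P + P = 3*P)
t(k, J) = -9 - k (t(k, J) = 3*(-3) - k = -9 - k)
z = -6 (z = -9 - 1*(-3) = -9 + 3 = -6)
L(W) = -6*W**2
L(h(4))*36 = -6*4**2*36 = -6*16*36 = -96*36 = -3456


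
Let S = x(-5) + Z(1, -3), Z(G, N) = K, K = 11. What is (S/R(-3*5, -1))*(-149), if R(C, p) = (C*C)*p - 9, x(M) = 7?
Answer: 149/13 ≈ 11.462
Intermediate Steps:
Z(G, N) = 11
S = 18 (S = 7 + 11 = 18)
R(C, p) = -9 + p*C² (R(C, p) = C²*p - 9 = p*C² - 9 = -9 + p*C²)
(S/R(-3*5, -1))*(-149) = (18/(-9 - (-3*5)²))*(-149) = (18/(-9 - 1*(-15)²))*(-149) = (18/(-9 - 1*225))*(-149) = (18/(-9 - 225))*(-149) = (18/(-234))*(-149) = (18*(-1/234))*(-149) = -1/13*(-149) = 149/13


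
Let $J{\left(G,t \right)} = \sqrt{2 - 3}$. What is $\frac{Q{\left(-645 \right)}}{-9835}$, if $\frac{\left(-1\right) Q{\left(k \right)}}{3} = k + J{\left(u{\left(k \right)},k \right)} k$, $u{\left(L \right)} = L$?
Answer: $- \frac{387}{1967} - \frac{387 i}{1967} \approx -0.19675 - 0.19675 i$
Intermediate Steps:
$J{\left(G,t \right)} = i$ ($J{\left(G,t \right)} = \sqrt{-1} = i$)
$Q{\left(k \right)} = - 3 k - 3 i k$ ($Q{\left(k \right)} = - 3 \left(k + i k\right) = - 3 k - 3 i k$)
$\frac{Q{\left(-645 \right)}}{-9835} = \frac{\left(-3\right) \left(-645\right) \left(1 + i\right)}{-9835} = \left(1935 + 1935 i\right) \left(- \frac{1}{9835}\right) = - \frac{387}{1967} - \frac{387 i}{1967}$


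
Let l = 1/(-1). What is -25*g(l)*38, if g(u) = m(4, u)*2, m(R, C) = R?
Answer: -7600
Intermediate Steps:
l = -1 (l = 1*(-1) = -1)
g(u) = 8 (g(u) = 4*2 = 8)
-25*g(l)*38 = -25*8*38 = -200*38 = -7600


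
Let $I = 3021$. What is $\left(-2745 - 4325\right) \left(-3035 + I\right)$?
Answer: $98980$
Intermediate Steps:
$\left(-2745 - 4325\right) \left(-3035 + I\right) = \left(-2745 - 4325\right) \left(-3035 + 3021\right) = \left(-7070\right) \left(-14\right) = 98980$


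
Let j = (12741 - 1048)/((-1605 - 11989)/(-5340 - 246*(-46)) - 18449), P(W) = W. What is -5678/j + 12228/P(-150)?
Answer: 3877420209779/436733550 ≈ 8878.2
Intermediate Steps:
j = -34938684/55132409 (j = 11693/(-13594/(-5340 + 11316) - 18449) = 11693/(-13594/5976 - 18449) = 11693/(-13594*1/5976 - 18449) = 11693/(-6797/2988 - 18449) = 11693/(-55132409/2988) = 11693*(-2988/55132409) = -34938684/55132409 ≈ -0.63372)
-5678/j + 12228/P(-150) = -5678/(-34938684/55132409) + 12228/(-150) = -5678*(-55132409/34938684) + 12228*(-1/150) = 156520909151/17469342 - 2038/25 = 3877420209779/436733550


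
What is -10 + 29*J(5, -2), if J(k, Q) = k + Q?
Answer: 77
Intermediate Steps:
J(k, Q) = Q + k
-10 + 29*J(5, -2) = -10 + 29*(-2 + 5) = -10 + 29*3 = -10 + 87 = 77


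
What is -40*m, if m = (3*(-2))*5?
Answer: 1200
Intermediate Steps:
m = -30 (m = -6*5 = -30)
-40*m = -40*(-30) = 1200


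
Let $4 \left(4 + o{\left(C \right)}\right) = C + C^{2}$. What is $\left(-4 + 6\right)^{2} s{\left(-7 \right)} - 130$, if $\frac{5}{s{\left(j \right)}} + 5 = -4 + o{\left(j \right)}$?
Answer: $-138$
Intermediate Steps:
$o{\left(C \right)} = -4 + \frac{C}{4} + \frac{C^{2}}{4}$ ($o{\left(C \right)} = -4 + \frac{C + C^{2}}{4} = -4 + \left(\frac{C}{4} + \frac{C^{2}}{4}\right) = -4 + \frac{C}{4} + \frac{C^{2}}{4}$)
$s{\left(j \right)} = \frac{5}{-13 + \frac{j}{4} + \frac{j^{2}}{4}}$ ($s{\left(j \right)} = \frac{5}{-5 - \left(8 - \frac{j}{4} - \frac{j^{2}}{4}\right)} = \frac{5}{-5 + \left(-8 + \frac{j}{4} + \frac{j^{2}}{4}\right)} = \frac{5}{-13 + \frac{j}{4} + \frac{j^{2}}{4}}$)
$\left(-4 + 6\right)^{2} s{\left(-7 \right)} - 130 = \left(-4 + 6\right)^{2} \frac{20}{-52 - 7 + \left(-7\right)^{2}} - 130 = 2^{2} \frac{20}{-52 - 7 + 49} - 130 = 4 \frac{20}{-10} - 130 = 4 \cdot 20 \left(- \frac{1}{10}\right) - 130 = 4 \left(-2\right) - 130 = -8 - 130 = -138$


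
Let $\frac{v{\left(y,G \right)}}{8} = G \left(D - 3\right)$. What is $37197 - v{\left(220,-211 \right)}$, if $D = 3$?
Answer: $37197$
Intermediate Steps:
$v{\left(y,G \right)} = 0$ ($v{\left(y,G \right)} = 8 G \left(3 - 3\right) = 8 G 0 = 8 \cdot 0 = 0$)
$37197 - v{\left(220,-211 \right)} = 37197 - 0 = 37197 + 0 = 37197$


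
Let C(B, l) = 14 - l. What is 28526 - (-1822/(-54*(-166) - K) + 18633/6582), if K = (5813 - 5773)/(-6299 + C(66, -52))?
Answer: 437065768455645/15323074811 ≈ 28523.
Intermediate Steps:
K = -40/6233 (K = (5813 - 5773)/(-6299 + (14 - 1*(-52))) = 40/(-6299 + (14 + 52)) = 40/(-6299 + 66) = 40/(-6233) = 40*(-1/6233) = -40/6233 ≈ -0.0064175)
28526 - (-1822/(-54*(-166) - K) + 18633/6582) = 28526 - (-1822/(-54*(-166) - 1*(-40/6233)) + 18633/6582) = 28526 - (-1822/(8964 + 40/6233) + 18633*(1/6582)) = 28526 - (-1822/55872652/6233 + 6211/2194) = 28526 - (-1822*6233/55872652 + 6211/2194) = 28526 - (-5678263/27936326 + 6211/2194) = 28526 - 1*40263602941/15323074811 = 28526 - 40263602941/15323074811 = 437065768455645/15323074811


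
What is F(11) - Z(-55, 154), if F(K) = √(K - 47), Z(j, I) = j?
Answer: 55 + 6*I ≈ 55.0 + 6.0*I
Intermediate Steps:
F(K) = √(-47 + K)
F(11) - Z(-55, 154) = √(-47 + 11) - 1*(-55) = √(-36) + 55 = 6*I + 55 = 55 + 6*I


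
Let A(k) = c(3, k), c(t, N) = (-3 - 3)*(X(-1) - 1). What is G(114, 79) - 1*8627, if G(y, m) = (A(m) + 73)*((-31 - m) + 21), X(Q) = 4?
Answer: -13522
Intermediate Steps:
c(t, N) = -18 (c(t, N) = (-3 - 3)*(4 - 1) = -6*3 = -18)
A(k) = -18
G(y, m) = -550 - 55*m (G(y, m) = (-18 + 73)*((-31 - m) + 21) = 55*(-10 - m) = -550 - 55*m)
G(114, 79) - 1*8627 = (-550 - 55*79) - 1*8627 = (-550 - 4345) - 8627 = -4895 - 8627 = -13522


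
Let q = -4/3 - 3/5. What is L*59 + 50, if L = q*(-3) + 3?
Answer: 2846/5 ≈ 569.20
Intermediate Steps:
q = -29/15 (q = -4*⅓ - 3*⅕ = -4/3 - ⅗ = -29/15 ≈ -1.9333)
L = 44/5 (L = -29/15*(-3) + 3 = 29/5 + 3 = 44/5 ≈ 8.8000)
L*59 + 50 = (44/5)*59 + 50 = 2596/5 + 50 = 2846/5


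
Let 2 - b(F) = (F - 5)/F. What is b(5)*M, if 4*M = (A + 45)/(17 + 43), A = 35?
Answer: 2/3 ≈ 0.66667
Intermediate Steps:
b(F) = 2 - (-5 + F)/F (b(F) = 2 - (F - 5)/F = 2 - (-5 + F)/F)
M = 1/3 (M = ((35 + 45)/(17 + 43))/4 = (80/60)/4 = (80*(1/60))/4 = (1/4)*(4/3) = 1/3 ≈ 0.33333)
b(5)*M = ((5 + 5)/5)*(1/3) = ((1/5)*10)*(1/3) = 2*(1/3) = 2/3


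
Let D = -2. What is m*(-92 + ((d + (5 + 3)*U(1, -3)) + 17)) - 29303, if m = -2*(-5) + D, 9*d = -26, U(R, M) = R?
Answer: -268759/9 ≈ -29862.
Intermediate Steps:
d = -26/9 (d = (⅑)*(-26) = -26/9 ≈ -2.8889)
m = 8 (m = -2*(-5) - 2 = 10 - 2 = 8)
m*(-92 + ((d + (5 + 3)*U(1, -3)) + 17)) - 29303 = 8*(-92 + ((-26/9 + (5 + 3)*1) + 17)) - 29303 = 8*(-92 + ((-26/9 + 8*1) + 17)) - 29303 = 8*(-92 + ((-26/9 + 8) + 17)) - 29303 = 8*(-92 + (46/9 + 17)) - 29303 = 8*(-92 + 199/9) - 29303 = 8*(-629/9) - 29303 = -5032/9 - 29303 = -268759/9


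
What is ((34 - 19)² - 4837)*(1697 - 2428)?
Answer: 3371372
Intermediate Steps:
((34 - 19)² - 4837)*(1697 - 2428) = (15² - 4837)*(-731) = (225 - 4837)*(-731) = -4612*(-731) = 3371372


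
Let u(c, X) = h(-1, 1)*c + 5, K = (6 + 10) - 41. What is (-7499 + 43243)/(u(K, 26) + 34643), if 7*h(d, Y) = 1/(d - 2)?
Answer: 750624/727633 ≈ 1.0316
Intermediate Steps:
K = -25 (K = 16 - 41 = -25)
h(d, Y) = 1/(7*(-2 + d)) (h(d, Y) = 1/(7*(d - 2)) = 1/(7*(-2 + d)))
u(c, X) = 5 - c/21 (u(c, X) = (1/(7*(-2 - 1)))*c + 5 = ((⅐)/(-3))*c + 5 = ((⅐)*(-⅓))*c + 5 = -c/21 + 5 = 5 - c/21)
(-7499 + 43243)/(u(K, 26) + 34643) = (-7499 + 43243)/((5 - 1/21*(-25)) + 34643) = 35744/((5 + 25/21) + 34643) = 35744/(130/21 + 34643) = 35744/(727633/21) = 35744*(21/727633) = 750624/727633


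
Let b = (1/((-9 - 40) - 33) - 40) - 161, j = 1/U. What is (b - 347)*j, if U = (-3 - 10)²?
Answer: -44937/13858 ≈ -3.2427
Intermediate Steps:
U = 169 (U = (-13)² = 169)
j = 1/169 ≈ 0.0059172
b = -16483/82 (b = (1/(-49 - 33) - 40) - 161 = (1/(-82) - 40) - 161 = (-1/82 - 40) - 161 = -3281/82 - 161 = -16483/82 ≈ -201.01)
(b - 347)*j = (-16483/82 - 347)*(1/169) = -44937/82*1/169 = -44937/13858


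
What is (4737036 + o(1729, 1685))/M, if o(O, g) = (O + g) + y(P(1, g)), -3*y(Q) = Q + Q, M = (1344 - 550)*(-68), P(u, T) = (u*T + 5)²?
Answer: -4254575/80988 ≈ -52.533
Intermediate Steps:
P(u, T) = (5 + T*u)² (P(u, T) = (T*u + 5)² = (5 + T*u)²)
M = -53992 (M = 794*(-68) = -53992)
y(Q) = -2*Q/3 (y(Q) = -(Q + Q)/3 = -2*Q/3)
o(O, g) = O + g - 2*(5 + g)²/3 (o(O, g) = (O + g) - 2*(5 + g*1)²/3 = (O + g) - 2*(5 + g)²/3 = O + g - 2*(5 + g)²/3)
(4737036 + o(1729, 1685))/M = (4737036 + (1729 + 1685 - 2*(5 + 1685)²/3))/(-53992) = (4737036 + (1729 + 1685 - ⅔*1690²))*(-1/53992) = (4737036 + (1729 + 1685 - ⅔*2856100))*(-1/53992) = (4737036 + (1729 + 1685 - 5712200/3))*(-1/53992) = (4737036 - 5701958/3)*(-1/53992) = (8509150/3)*(-1/53992) = -4254575/80988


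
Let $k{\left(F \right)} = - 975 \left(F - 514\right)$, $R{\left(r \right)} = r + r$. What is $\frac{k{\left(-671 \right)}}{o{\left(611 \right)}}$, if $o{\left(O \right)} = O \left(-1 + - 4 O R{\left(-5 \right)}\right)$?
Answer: $\frac{88875}{1148633} \approx 0.077375$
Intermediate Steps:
$R{\left(r \right)} = 2 r$
$o{\left(O \right)} = O \left(-1 + 40 O\right)$ ($o{\left(O \right)} = O \left(-1 + - 4 O 2 \left(-5\right)\right) = O \left(-1 + - 4 O \left(-10\right)\right) = O \left(-1 + 40 O\right)$)
$k{\left(F \right)} = 501150 - 975 F$ ($k{\left(F \right)} = - 975 \left(-514 + F\right) = 501150 - 975 F$)
$\frac{k{\left(-671 \right)}}{o{\left(611 \right)}} = \frac{501150 - -654225}{611 \left(-1 + 40 \cdot 611\right)} = \frac{501150 + 654225}{611 \left(-1 + 24440\right)} = \frac{1155375}{611 \cdot 24439} = \frac{1155375}{14932229} = 1155375 \cdot \frac{1}{14932229} = \frac{88875}{1148633}$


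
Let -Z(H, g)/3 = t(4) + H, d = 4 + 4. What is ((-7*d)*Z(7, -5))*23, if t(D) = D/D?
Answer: 30912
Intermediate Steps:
d = 8
t(D) = 1
Z(H, g) = -3 - 3*H (Z(H, g) = -3*(1 + H) = -3 - 3*H)
((-7*d)*Z(7, -5))*23 = ((-7*8)*(-3 - 3*7))*23 = -56*(-3 - 21)*23 = -56*(-24)*23 = 1344*23 = 30912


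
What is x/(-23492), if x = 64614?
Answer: -32307/11746 ≈ -2.7505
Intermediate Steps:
x/(-23492) = 64614/(-23492) = 64614*(-1/23492) = -32307/11746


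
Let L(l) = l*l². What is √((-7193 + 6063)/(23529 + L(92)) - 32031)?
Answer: I*√20613618704920969/802217 ≈ 178.97*I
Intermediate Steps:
L(l) = l³
√((-7193 + 6063)/(23529 + L(92)) - 32031) = √((-7193 + 6063)/(23529 + 92³) - 32031) = √(-1130/(23529 + 778688) - 32031) = √(-1130/802217 - 32031) = √(-25695813857/802217) = I*√20613618704920969/802217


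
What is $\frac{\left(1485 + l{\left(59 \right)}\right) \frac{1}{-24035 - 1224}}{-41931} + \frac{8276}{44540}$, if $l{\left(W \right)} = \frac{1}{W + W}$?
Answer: $\frac{258581319861503}{1391629420046970} \approx 0.18581$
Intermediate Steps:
$l{\left(W \right)} = \frac{1}{2 W}$
$\frac{\left(1485 + l{\left(59 \right)}\right) \frac{1}{-24035 - 1224}}{-41931} + \frac{8276}{44540} = \frac{\left(1485 + \frac{1}{2 \cdot 59}\right) \frac{1}{-24035 - 1224}}{-41931} + \frac{8276}{44540} = \frac{1485 + \frac{1}{2} \cdot \frac{1}{59}}{-25259} \left(- \frac{1}{41931}\right) + 8276 \cdot \frac{1}{44540} = \left(1485 + \frac{1}{118}\right) \left(- \frac{1}{25259}\right) \left(- \frac{1}{41931}\right) + \frac{2069}{11135} = \frac{175231}{118} \left(- \frac{1}{25259}\right) \left(- \frac{1}{41931}\right) + \frac{2069}{11135} = \left(- \frac{175231}{2980562}\right) \left(- \frac{1}{41931}\right) + \frac{2069}{11135} = \frac{175231}{124977945222} + \frac{2069}{11135} = \frac{258581319861503}{1391629420046970}$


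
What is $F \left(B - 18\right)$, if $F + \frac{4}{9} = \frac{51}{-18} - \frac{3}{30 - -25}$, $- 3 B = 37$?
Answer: $\frac{300209}{2970} \approx 101.08$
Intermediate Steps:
$B = - \frac{37}{3}$ ($B = \left(- \frac{1}{3}\right) 37 = - \frac{37}{3} \approx -12.333$)
$F = - \frac{3299}{990}$ ($F = - \frac{4}{9} - \left(\frac{17}{6} + \frac{3}{30 - -25}\right) = - \frac{4}{9} - \left(\frac{17}{6} + \frac{3}{30 + 25}\right) = - \frac{4}{9} - \left(\frac{17}{6} + \frac{3}{55}\right) = - \frac{4}{9} - \frac{953}{330} = - \frac{3299}{990} \approx -3.3323$)
$F \left(B - 18\right) = - \frac{3299 \left(- \frac{37}{3} - 18\right)}{990} = \left(- \frac{3299}{990}\right) \left(- \frac{91}{3}\right) = \frac{300209}{2970}$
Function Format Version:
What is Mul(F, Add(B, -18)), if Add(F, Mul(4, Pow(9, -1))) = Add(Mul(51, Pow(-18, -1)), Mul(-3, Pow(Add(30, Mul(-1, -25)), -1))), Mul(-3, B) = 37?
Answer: Rational(300209, 2970) ≈ 101.08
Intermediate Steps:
B = Rational(-37, 3) (B = Mul(Rational(-1, 3), 37) = Rational(-37, 3) ≈ -12.333)
F = Rational(-3299, 990) (F = Add(Rational(-4, 9), Add(Mul(51, Pow(-18, -1)), Mul(-3, Pow(Add(30, Mul(-1, -25)), -1)))) = Add(Rational(-4, 9), Add(Mul(51, Rational(-1, 18)), Mul(-3, Pow(Add(30, 25), -1)))) = Add(Rational(-4, 9), Add(Rational(-17, 6), Mul(-3, Pow(55, -1)))) = Add(Rational(-4, 9), Add(Rational(-17, 6), Mul(-3, Rational(1, 55)))) = Add(Rational(-4, 9), Add(Rational(-17, 6), Rational(-3, 55))) = Add(Rational(-4, 9), Rational(-953, 330)) = Rational(-3299, 990) ≈ -3.3323)
Mul(F, Add(B, -18)) = Mul(Rational(-3299, 990), Add(Rational(-37, 3), -18)) = Mul(Rational(-3299, 990), Rational(-91, 3)) = Rational(300209, 2970)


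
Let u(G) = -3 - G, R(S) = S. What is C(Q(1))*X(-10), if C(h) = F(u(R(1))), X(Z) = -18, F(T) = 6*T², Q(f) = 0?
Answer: -1728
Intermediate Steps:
C(h) = 96 (C(h) = 6*(-3 - 1*1)² = 6*(-3 - 1)² = 6*(-4)² = 6*16 = 96)
C(Q(1))*X(-10) = 96*(-18) = -1728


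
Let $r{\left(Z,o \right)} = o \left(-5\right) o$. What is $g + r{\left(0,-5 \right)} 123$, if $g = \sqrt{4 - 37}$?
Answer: $-15375 + i \sqrt{33} \approx -15375.0 + 5.7446 i$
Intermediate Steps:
$g = i \sqrt{33}$ ($g = \sqrt{-33} = i \sqrt{33} \approx 5.7446 i$)
$r{\left(Z,o \right)} = - 5 o^{2}$ ($r{\left(Z,o \right)} = - 5 o o = - 5 o^{2}$)
$g + r{\left(0,-5 \right)} 123 = i \sqrt{33} + - 5 \left(-5\right)^{2} \cdot 123 = i \sqrt{33} + \left(-5\right) 25 \cdot 123 = i \sqrt{33} - 15375 = -15375 + i \sqrt{33}$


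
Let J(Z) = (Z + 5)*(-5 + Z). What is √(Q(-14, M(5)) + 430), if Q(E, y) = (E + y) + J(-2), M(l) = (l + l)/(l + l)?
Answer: 6*√11 ≈ 19.900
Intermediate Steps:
J(Z) = (-5 + Z)*(5 + Z) (J(Z) = (5 + Z)*(-5 + Z) = (-5 + Z)*(5 + Z))
M(l) = 1 (M(l) = (2*l)/((2*l)) = (2*l)*(1/(2*l)) = 1)
Q(E, y) = -21 + E + y (Q(E, y) = (E + y) + (-25 + (-2)²) = (E + y) + (-25 + 4) = (E + y) - 21 = -21 + E + y)
√(Q(-14, M(5)) + 430) = √((-21 - 14 + 1) + 430) = √(-34 + 430) = √396 = 6*√11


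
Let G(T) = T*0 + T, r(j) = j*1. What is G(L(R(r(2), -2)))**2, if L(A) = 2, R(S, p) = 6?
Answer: 4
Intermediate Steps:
r(j) = j
G(T) = T (G(T) = 0 + T = T)
G(L(R(r(2), -2)))**2 = 2**2 = 4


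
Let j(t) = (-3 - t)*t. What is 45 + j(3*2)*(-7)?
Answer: 423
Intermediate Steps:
j(t) = t*(-3 - t)
45 + j(3*2)*(-7) = 45 - 3*2*(3 + 3*2)*(-7) = 45 - 1*6*(3 + 6)*(-7) = 45 - 1*6*9*(-7) = 45 - 54*(-7) = 45 + 378 = 423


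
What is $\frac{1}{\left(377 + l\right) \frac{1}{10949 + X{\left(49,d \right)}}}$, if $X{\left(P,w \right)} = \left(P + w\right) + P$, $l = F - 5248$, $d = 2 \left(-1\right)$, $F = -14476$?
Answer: $- \frac{11045}{19347} \approx -0.57089$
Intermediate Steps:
$d = -2$
$l = -19724$ ($l = -14476 - 5248 = -19724$)
$X{\left(P,w \right)} = w + 2 P$
$\frac{1}{\left(377 + l\right) \frac{1}{10949 + X{\left(49,d \right)}}} = \frac{1}{\left(377 - 19724\right) \frac{1}{10949 + \left(-2 + 2 \cdot 49\right)}} = \frac{1}{\left(-19347\right) \frac{1}{10949 + \left(-2 + 98\right)}} = \frac{1}{\left(-19347\right) \frac{1}{10949 + 96}} = \frac{1}{\left(-19347\right) \frac{1}{11045}} = \frac{1}{- \frac{19347}{11045}} = - \frac{11045}{19347}$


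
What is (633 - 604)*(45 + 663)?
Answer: 20532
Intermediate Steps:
(633 - 604)*(45 + 663) = 29*708 = 20532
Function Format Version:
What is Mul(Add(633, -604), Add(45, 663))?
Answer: 20532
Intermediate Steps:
Mul(Add(633, -604), Add(45, 663)) = Mul(29, 708) = 20532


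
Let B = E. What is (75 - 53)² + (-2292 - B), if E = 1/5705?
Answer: -10314641/5705 ≈ -1808.0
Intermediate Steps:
E = 1/5705 ≈ 0.00017528
B = 1/5705 ≈ 0.00017528
(75 - 53)² + (-2292 - B) = (75 - 53)² + (-2292 - 1*1/5705) = 22² + (-2292 - 1/5705) = 484 - 13075861/5705 = -10314641/5705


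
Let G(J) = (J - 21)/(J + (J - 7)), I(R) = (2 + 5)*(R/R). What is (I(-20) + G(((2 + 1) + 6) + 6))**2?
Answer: 24025/529 ≈ 45.416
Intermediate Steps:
I(R) = 7 (I(R) = 7*1 = 7)
G(J) = (-21 + J)/(-7 + 2*J) (G(J) = (-21 + J)/(J + (-7 + J)) = (-21 + J)/(-7 + 2*J))
(I(-20) + G(((2 + 1) + 6) + 6))**2 = (7 + (-21 + (((2 + 1) + 6) + 6))/(-7 + 2*(((2 + 1) + 6) + 6)))**2 = (7 + (-21 + ((3 + 6) + 6))/(-7 + 2*((3 + 6) + 6)))**2 = (7 + (-21 + (9 + 6))/(-7 + 2*(9 + 6)))**2 = (7 + (-21 + 15)/(-7 + 2*15))**2 = (7 - 6/(-7 + 30))**2 = (7 - 6/23)**2 = (155/23)**2 = 24025/529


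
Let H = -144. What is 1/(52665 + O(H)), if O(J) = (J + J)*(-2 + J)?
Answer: 1/94713 ≈ 1.0558e-5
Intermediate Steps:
O(J) = 2*J*(-2 + J) (O(J) = (2*J)*(-2 + J) = 2*J*(-2 + J))
1/(52665 + O(H)) = 1/(52665 + 2*(-144)*(-2 - 144)) = 1/(52665 + 2*(-144)*(-146)) = 1/(52665 + 42048) = 1/94713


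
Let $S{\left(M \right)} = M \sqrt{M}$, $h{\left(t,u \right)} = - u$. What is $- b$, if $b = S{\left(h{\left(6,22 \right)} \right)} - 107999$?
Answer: $107999 + 22 i \sqrt{22} \approx 1.08 \cdot 10^{5} + 103.19 i$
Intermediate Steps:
$S{\left(M \right)} = M^{\frac{3}{2}}$
$b = -107999 - 22 i \sqrt{22}$ ($b = \left(\left(-1\right) 22\right)^{\frac{3}{2}} - 107999 = \left(-22\right)^{\frac{3}{2}} - 107999 = - 22 i \sqrt{22} - 107999 = -107999 - 22 i \sqrt{22} \approx -1.08 \cdot 10^{5} - 103.19 i$)
$- b = - (-107999 - 22 i \sqrt{22}) = 107999 + 22 i \sqrt{22}$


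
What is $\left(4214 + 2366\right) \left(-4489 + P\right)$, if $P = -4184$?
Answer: $-57068340$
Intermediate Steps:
$\left(4214 + 2366\right) \left(-4489 + P\right) = \left(4214 + 2366\right) \left(-4489 - 4184\right) = 6580 \left(-8673\right) = -57068340$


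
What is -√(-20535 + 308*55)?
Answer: -I*√3595 ≈ -59.958*I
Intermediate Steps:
-√(-20535 + 308*55) = -√(-20535 + 16940) = -√(-3595) = -I*√3595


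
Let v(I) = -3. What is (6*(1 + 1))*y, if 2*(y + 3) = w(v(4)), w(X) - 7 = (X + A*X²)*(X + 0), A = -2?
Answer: 384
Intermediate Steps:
w(X) = 7 + X*(X - 2*X²) (w(X) = 7 + (X - 2*X²)*(X + 0) = 7 + (X - 2*X²)*X = 7 + X*(X - 2*X²))
y = 32 (y = -3 + (7 + (-3)² - 2*(-3)³)/2 = -3 + (7 + 9 - 2*(-27))/2 = -3 + (7 + 9 + 54)/2 = -3 + (½)*70 = -3 + 35 = 32)
(6*(1 + 1))*y = (6*(1 + 1))*32 = (6*2)*32 = 12*32 = 384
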